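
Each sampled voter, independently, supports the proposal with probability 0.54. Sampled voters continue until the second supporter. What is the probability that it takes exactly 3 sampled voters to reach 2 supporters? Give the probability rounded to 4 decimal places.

0.2683

Y = trial on which the second success occurs; negative binomial, r=2, p=0.54.
P(Y=3) = C(2,1) · p^2 · (1−p)^1
= 2 · 0.2916 · 0.46 = 0.268272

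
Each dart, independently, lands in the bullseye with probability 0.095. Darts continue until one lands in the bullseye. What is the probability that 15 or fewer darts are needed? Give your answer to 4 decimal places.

0.7763

Y = number of darts to the first success; geometric, p = 0.095.
P(Y ≤ 15) = 1 − (1−p)^15 = 1 − 0.223732 = 0.776268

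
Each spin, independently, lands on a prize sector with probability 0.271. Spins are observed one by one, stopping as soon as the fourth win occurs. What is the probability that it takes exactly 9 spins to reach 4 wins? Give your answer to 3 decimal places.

0.062

Y = trial on which the fourth success occurs; negative binomial, r=4, p=0.271.
P(Y=9) = C(8,3) · p^4 · (1−p)^5
= 56 · 0.0053936 · 0.20589 = 0.06219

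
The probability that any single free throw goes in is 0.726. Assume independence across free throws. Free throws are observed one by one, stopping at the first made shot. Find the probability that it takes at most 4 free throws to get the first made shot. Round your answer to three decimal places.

Y = number of free throws to the first success; geometric, p = 0.726.
P(Y ≤ 4) = 1 − (1−p)^4 = 1 − 0.00564 = 0.99436

0.994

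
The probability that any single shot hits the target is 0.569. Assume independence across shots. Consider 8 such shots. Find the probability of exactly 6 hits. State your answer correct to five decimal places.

X ~ Binomial(n=8, p=0.569).
P(X=6) = C(8,6) · p^6 · (1−p)^2
= 28 · 0.033937 · 0.18576 = 0.1765169

0.17652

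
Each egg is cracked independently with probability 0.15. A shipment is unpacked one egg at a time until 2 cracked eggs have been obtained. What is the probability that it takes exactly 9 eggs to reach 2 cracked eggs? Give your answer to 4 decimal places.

0.0577

Y = trial on which the second success occurs; negative binomial, r=2, p=0.15.
P(Y=9) = C(8,1) · p^2 · (1−p)^7
= 8 · 0.0225 · 0.32058 = 0.057704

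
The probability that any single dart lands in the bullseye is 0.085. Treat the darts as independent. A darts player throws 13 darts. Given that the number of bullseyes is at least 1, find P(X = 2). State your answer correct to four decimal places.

0.3097

X ~ Binomial(13, 0.085). Want P(X=2 | X≥1) = P(X=2) / P(X≥1).
P(X=2) = C(13,2)·0.085^2·0.915^11 = 0.212112
P(X≥1) = 1 − 0.315119 = 0.684881
Ratio = 0.212112 / 0.684881 = 0.309706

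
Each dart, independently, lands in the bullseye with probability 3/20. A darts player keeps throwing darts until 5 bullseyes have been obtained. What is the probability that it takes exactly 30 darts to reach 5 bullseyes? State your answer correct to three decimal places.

Y = trial on which the fifth success occurs; negative binomial, r=5, p=0.15.
P(Y=30) = C(29,4) · p^5 · (1−p)^25
= 23751 · 7.5937e-05 · 0.017198 = 0.03102

0.031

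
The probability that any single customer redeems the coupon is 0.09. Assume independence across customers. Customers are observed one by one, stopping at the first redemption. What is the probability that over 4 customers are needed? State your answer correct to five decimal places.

0.68575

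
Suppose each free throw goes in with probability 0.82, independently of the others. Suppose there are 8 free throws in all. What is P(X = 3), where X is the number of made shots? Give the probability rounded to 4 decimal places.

X ~ Binomial(n=8, p=0.82).
P(X=3) = C(8,3) · p^3 · (1−p)^5
= 56 · 0.55137 · 0.00018896 = 0.005834

0.0058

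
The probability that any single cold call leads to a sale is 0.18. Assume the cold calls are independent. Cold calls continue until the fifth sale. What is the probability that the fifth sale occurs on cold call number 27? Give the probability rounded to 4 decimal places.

0.0359

Y = trial on which the fifth success occurs; negative binomial, r=5, p=0.18.
P(Y=27) = C(26,4) · p^5 · (1−p)^22
= 14950 · 0.00018896 · 0.012703 = 0.035885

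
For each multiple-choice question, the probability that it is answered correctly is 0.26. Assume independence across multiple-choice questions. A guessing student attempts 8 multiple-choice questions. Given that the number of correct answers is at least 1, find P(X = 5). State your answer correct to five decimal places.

X ~ Binomial(8, 0.26). Want P(X=5 | X≥1) = P(X=5) / P(X≥1).
P(X=5) = C(8,5)·0.26^5·0.74^3 = 0.0269619
P(X≥1) = 1 − 0.0899195 = 0.9100805
Ratio = 0.0269619 / 0.9100805 = 0.0296258

0.02963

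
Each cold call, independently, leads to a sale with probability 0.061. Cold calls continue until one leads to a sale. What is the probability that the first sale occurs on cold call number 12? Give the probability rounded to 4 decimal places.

0.0305

Geometric (trials to first success), p = 0.061.
P(Y = 12) = (1−p)^11 · p = 0.5004 · 0.061 = 0.030525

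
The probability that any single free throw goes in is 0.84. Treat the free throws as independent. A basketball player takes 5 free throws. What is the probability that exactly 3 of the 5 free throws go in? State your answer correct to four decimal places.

X ~ Binomial(n=5, p=0.84).
P(X=3) = C(5,3) · p^3 · (1−p)^2
= 10 · 0.5927 · 0.0256 = 0.151732

0.1517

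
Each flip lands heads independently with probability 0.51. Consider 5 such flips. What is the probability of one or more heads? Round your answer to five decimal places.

0.97175

P(at least one) = 1 − P(none) = 1 − (1 − 0.51)^5
= 1 − 0.0282475 = 0.9717525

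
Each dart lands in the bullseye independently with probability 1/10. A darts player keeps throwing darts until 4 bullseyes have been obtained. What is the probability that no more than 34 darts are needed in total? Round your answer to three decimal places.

0.446

Finishing within 34 darts ⇔ at least 4 successes in the first 34. With X ~ Binomial(34, 0.10), P(Y ≤ 34) = 1 − P(X ≤ 3).
  k=0: C(34,0)·0.10^0·0.90^34 = 0.02781
  k=1: C(34,1)·0.10^1·0.90^33 = 0.10507
  k=2: C(34,2)·0.10^2·0.90^32 = 0.19263
  k=3: C(34,3)·0.10^3·0.90^31 = 0.22830
1 − 0.55382 = 0.44618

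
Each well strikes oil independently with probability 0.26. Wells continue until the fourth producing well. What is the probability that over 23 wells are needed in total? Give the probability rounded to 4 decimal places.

0.1151

Needing more than 23 wells ⇔ fewer than 4 successes in the first 23. With X ~ Binomial(23, 0.26), P(Y > 23) = P(X ≤ 3).
  k=0: C(23,0)·0.26^0·0.74^23 = 0.000982
  k=1: C(23,1)·0.26^1·0.74^22 = 0.007940
  k=2: C(23,2)·0.26^2·0.74^21 = 0.030686
  k=3: C(23,3)·0.26^3·0.74^20 = 0.075470
P(X ≤ 3) = 0.115077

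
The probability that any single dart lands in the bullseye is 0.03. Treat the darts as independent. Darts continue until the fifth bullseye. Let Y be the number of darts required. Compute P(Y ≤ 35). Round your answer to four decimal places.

0.0037

Finishing within 35 darts ⇔ at least 5 successes in the first 35. With X ~ Binomial(35, 0.03), P(Y ≤ 35) = 1 − P(X ≤ 4).
  k=0: C(35,0)·0.03^0·0.97^35 = 0.344358
  k=1: C(35,1)·0.03^1·0.97^34 = 0.372759
  k=2: C(35,2)·0.03^2·0.97^33 = 0.195987
  k=3: C(35,3)·0.03^3·0.97^32 = 0.066676
  k=4: C(35,4)·0.03^4·0.97^31 = 0.016497
1 − 0.996277 = 0.003723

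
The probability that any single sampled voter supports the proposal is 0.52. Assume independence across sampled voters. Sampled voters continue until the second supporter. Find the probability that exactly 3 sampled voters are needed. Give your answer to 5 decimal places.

0.25958

Y = trial on which the second success occurs; negative binomial, r=2, p=0.52.
P(Y=3) = C(2,1) · p^2 · (1−p)^1
= 2 · 0.2704 · 0.48 = 0.2595840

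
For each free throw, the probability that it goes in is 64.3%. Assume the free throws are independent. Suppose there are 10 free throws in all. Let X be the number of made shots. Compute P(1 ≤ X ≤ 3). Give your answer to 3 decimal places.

X ~ Binomial(10, 0.643); P(1 ≤ X ≤ 3) = Σ C(10,k) p^k (1−p)^(10−k) over k:
  k=1: C(10,1)·0.643^1·0.357^9 = 0.00061
  k=2: C(10,2)·0.643^2·0.357^8 = 0.00491
  k=3: C(10,3)·0.643^3·0.357^7 = 0.02358
Total = 0.02909

0.029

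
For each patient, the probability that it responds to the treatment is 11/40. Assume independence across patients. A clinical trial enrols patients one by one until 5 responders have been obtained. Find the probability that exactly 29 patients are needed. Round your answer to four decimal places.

0.0143

Y = trial on which the fifth success occurs; negative binomial, r=5, p=0.275.
P(Y=29) = C(28,4) · p^5 · (1−p)^24
= 20475 · 0.0015728 · 0.00044475 = 0.014322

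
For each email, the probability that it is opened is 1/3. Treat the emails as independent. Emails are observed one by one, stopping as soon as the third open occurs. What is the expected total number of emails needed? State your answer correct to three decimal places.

9.000

Y = total emails until the third success; negative binomial with r=3, p=0.333333.
E[Y] = r / p = 3 / 0.333333 = 9.00000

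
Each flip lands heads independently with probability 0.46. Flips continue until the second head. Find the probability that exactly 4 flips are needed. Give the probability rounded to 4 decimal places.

0.1851

Y = trial on which the second success occurs; negative binomial, r=2, p=0.46.
P(Y=4) = C(3,1) · p^2 · (1−p)^2
= 3 · 0.2116 · 0.2916 = 0.185108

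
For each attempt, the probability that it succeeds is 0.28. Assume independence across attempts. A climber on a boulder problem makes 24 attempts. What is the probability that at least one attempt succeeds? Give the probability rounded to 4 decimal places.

0.9996

P(at least one) = 1 − P(none) = 1 − (1 − 0.28)^24
= 1 − 0.000377 = 0.999623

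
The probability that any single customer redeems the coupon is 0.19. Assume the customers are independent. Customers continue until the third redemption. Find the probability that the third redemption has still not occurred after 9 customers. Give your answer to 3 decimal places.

0.764

Needing more than 9 customers ⇔ fewer than 3 successes in the first 9. With X ~ Binomial(9, 0.19), P(Y > 9) = P(X ≤ 2).
  k=0: C(9,0)·0.19^0·0.81^9 = 0.15009
  k=1: C(9,1)·0.19^1·0.81^8 = 0.31687
  k=2: C(9,2)·0.19^2·0.81^7 = 0.29731
P(X ≤ 2) = 0.76427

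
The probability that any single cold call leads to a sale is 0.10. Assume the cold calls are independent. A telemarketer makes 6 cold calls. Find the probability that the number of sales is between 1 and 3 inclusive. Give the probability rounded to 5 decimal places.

X ~ Binomial(6, 0.10); P(1 ≤ X ≤ 3) = Σ C(6,k) p^k (1−p)^(6−k) over k:
  k=1: C(6,1)·0.10^1·0.90^5 = 0.3542940
  k=2: C(6,2)·0.10^2·0.90^4 = 0.0984150
  k=3: C(6,3)·0.10^3·0.90^3 = 0.0145800
Total = 0.4672890

0.46729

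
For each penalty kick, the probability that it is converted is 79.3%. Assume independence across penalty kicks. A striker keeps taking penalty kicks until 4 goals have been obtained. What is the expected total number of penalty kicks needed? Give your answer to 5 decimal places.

5.04414

Y = total penalty kicks until the fourth success; negative binomial with r=4, p=0.793.
E[Y] = r / p = 4 / 0.793 = 5.0441362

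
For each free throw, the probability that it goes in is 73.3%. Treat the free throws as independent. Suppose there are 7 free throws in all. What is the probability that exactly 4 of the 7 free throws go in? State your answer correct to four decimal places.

X ~ Binomial(n=7, p=0.733).
P(X=4) = C(7,4) · p^4 · (1−p)^3
= 35 · 0.28868 · 0.019034 = 0.192317

0.1923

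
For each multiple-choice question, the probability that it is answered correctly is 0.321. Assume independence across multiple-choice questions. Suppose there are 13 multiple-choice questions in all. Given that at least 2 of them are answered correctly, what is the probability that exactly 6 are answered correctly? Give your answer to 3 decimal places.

0.131

X ~ Binomial(13, 0.321). Want P(X=6 | X≥2) = P(X=6) / P(X≥2).
P(X=6) = C(13,6)·0.321^6·0.679^7 = 0.12492
P(X≥2) = 1 − 0.00652 − 0.04008 = 0.95340
Ratio = 0.12492 / 0.95340 = 0.13103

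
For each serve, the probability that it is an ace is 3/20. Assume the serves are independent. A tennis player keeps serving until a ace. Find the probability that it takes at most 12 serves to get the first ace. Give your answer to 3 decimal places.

0.858

Y = number of serves to the first success; geometric, p = 0.15.
P(Y ≤ 12) = 1 − (1−p)^12 = 1 − 0.14224 = 0.85776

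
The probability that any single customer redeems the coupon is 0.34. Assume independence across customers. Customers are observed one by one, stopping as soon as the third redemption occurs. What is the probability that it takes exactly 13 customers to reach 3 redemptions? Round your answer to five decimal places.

0.04068

Y = trial on which the third success occurs; negative binomial, r=3, p=0.34.
P(Y=13) = C(12,2) · p^3 · (1−p)^10
= 66 · 0.039304 · 0.015683 = 0.0406837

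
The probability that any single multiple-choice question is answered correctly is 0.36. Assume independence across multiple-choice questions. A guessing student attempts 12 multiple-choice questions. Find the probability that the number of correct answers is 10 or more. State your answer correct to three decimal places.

0.001

X ~ Binomial(12, 0.36); P(X ≥ 10) = Σ C(12,k) p^k (1−p)^(12−k) over k:
  k=10: C(12,10)·0.36^10·0.64^2 = 0.00099
  k=11: C(12,11)·0.36^11·0.64^1 = 0.00010
  k=12: C(12,12)·0.36^12·0.64^0 = 0.00000
Total = 0.00109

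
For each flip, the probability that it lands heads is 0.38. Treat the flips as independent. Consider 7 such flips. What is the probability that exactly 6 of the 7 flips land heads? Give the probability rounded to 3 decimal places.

0.013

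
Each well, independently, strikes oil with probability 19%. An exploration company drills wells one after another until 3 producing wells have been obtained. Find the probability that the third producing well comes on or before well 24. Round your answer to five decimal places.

0.86119

Finishing within 24 wells ⇔ at least 3 successes in the first 24. With X ~ Binomial(24, 0.19), P(Y ≤ 24) = 1 − P(X ≤ 2).
  k=0: C(24,0)·0.19^0·0.81^24 = 0.0063627
  k=1: C(24,1)·0.19^1·0.81^23 = 0.0358196
  k=2: C(24,2)·0.19^2·0.81^22 = 0.0966244
1 − 0.1388066 = 0.8611934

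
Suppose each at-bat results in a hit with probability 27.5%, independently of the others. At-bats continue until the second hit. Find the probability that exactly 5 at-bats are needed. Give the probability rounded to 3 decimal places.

0.115

Y = trial on which the second success occurs; negative binomial, r=2, p=0.275.
P(Y=5) = C(4,1) · p^2 · (1−p)^3
= 4 · 0.075625 · 0.38108 = 0.11528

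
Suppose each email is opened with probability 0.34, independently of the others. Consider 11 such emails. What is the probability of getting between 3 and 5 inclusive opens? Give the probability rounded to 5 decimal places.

X ~ Binomial(11, 0.34); P(3 ≤ X ≤ 5) = Σ C(11,k) p^k (1−p)^(11−k) over k:
  k=3: C(11,3)·0.34^3·0.66^8 = 0.2334921
  k=4: C(11,4)·0.34^4·0.66^7 = 0.2405676
  k=5: C(11,5)·0.34^5·0.66^6 = 0.1735003
Total = 0.6475600

0.64756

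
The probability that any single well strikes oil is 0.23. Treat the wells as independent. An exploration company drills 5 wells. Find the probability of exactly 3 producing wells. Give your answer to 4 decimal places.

0.0721

X ~ Binomial(n=5, p=0.23).
P(X=3) = C(5,3) · p^3 · (1−p)^2
= 10 · 0.012167 · 0.5929 = 0.072138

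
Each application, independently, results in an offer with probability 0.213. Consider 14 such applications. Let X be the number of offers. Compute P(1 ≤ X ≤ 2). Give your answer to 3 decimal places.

0.366

X ~ Binomial(14, 0.213); P(1 ≤ X ≤ 2) = Σ C(14,k) p^k (1−p)^(14−k) over k:
  k=1: C(14,1)·0.213^1·0.787^13 = 0.13249
  k=2: C(14,2)·0.213^2·0.787^12 = 0.23308
Total = 0.36556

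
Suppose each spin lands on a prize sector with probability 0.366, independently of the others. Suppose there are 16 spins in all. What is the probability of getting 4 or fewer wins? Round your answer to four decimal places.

0.2454

X ~ Binomial(16, 0.366); P(X ≤ 4) = Σ C(16,k) p^k (1−p)^(16−k) over k:
  k=0: C(16,0)·0.366^0·0.634^16 = 0.000681
  k=1: C(16,1)·0.366^1·0.634^15 = 0.006294
  k=2: C(16,2)·0.366^2·0.634^14 = 0.027252
  k=3: C(16,3)·0.366^3·0.634^13 = 0.073416
  k=4: C(16,4)·0.366^4·0.634^12 = 0.137742
Total = 0.245386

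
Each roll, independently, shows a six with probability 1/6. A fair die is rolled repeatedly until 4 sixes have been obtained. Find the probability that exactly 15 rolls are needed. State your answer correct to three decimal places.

0.038

Y = trial on which the fourth success occurs; negative binomial, r=4, p=0.166667.
P(Y=15) = C(14,3) · p^4 · (1−p)^11
= 364 · 0.0007716 · 0.13459 = 0.03780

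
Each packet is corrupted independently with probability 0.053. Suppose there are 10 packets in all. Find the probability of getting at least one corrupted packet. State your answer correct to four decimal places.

0.4199

P(at least one) = 1 − P(none) = 1 − (1 − 0.053)^10
= 1 − 0.580096 = 0.419904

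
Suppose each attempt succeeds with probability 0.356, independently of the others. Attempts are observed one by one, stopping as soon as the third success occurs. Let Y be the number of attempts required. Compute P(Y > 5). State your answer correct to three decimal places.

Needing more than 5 attempts ⇔ fewer than 3 successes in the first 5. With X ~ Binomial(5, 0.356), P(Y > 5) = P(X ≤ 2).
  k=0: C(5,0)·0.356^0·0.644^5 = 0.11077
  k=1: C(5,1)·0.356^1·0.644^4 = 0.30617
  k=2: C(5,2)·0.356^2·0.644^3 = 0.33850
P(X ≤ 2) = 0.75544

0.755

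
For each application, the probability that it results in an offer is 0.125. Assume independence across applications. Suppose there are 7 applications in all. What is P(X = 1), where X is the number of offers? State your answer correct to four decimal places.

0.3927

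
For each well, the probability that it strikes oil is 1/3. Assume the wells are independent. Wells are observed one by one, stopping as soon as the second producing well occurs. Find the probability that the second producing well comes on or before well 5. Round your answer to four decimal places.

0.5391

Finishing within 5 wells ⇔ at least 2 successes in the first 5. With X ~ Binomial(5, 0.333333), P(Y ≤ 5) = 1 − P(X ≤ 1).
  k=0: C(5,0)·0.333333^0·0.666667^5 = 0.131687
  k=1: C(5,1)·0.333333^1·0.666667^4 = 0.329218
1 − 0.460905 = 0.539095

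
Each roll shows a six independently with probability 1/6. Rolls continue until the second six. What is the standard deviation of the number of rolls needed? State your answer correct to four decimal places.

Y = total rolls until the second success; negative binomial with r=2, p=0.166667.
SD(Y) = √[r(1−p)/p²] = √(60.000000) = 7.745967

7.7460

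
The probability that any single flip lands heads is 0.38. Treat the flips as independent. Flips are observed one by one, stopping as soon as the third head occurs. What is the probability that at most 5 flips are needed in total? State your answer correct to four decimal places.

Finishing within 5 flips ⇔ at least 3 successes in the first 5. With X ~ Binomial(5, 0.38), P(Y ≤ 5) = 1 − P(X ≤ 2).
  k=0: C(5,0)·0.38^0·0.62^5 = 0.091613
  k=1: C(5,1)·0.38^1·0.62^4 = 0.280750
  k=2: C(5,2)·0.38^2·0.62^3 = 0.344146
1 − 0.716509 = 0.283491

0.2835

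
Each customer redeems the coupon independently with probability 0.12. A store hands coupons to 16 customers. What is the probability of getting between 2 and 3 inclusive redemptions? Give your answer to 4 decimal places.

X ~ Binomial(16, 0.12); P(2 ≤ X ≤ 3) = Σ C(16,k) p^k (1−p)^(16−k) over k:
  k=2: C(16,2)·0.12^2·0.88^14 = 0.288603
  k=3: C(16,3)·0.12^3·0.88^13 = 0.183657
Total = 0.472260

0.4723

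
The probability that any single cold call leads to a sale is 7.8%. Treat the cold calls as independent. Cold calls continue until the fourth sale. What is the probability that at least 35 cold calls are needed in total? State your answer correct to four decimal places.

0.7279

Needing more than 34 cold calls ⇔ fewer than 4 successes in the first 34. With X ~ Binomial(34, 0.078), P(Y > 34) = P(X ≤ 3).
  k=0: C(34,0)·0.078^0·0.922^34 = 0.063220
  k=1: C(34,1)·0.078^1·0.922^33 = 0.181842
  k=2: C(34,2)·0.078^2·0.922^32 = 0.253829
  k=3: C(34,3)·0.078^3·0.922^31 = 0.229052
P(X ≤ 3) = 0.727943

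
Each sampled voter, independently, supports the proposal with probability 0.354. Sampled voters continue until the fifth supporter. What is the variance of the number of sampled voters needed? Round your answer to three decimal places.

Y = total sampled voters until the fifth success; negative binomial with r=5, p=0.354.
Var(Y) = r(1−p)/p² = 5·0.646 / 0.354² = 25.77484

25.775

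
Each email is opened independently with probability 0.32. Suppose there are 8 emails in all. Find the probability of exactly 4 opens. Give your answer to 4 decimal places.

X ~ Binomial(n=8, p=0.32).
P(X=4) = C(8,4) · p^4 · (1−p)^4
= 70 · 0.010486 · 0.21381 = 0.156940

0.1569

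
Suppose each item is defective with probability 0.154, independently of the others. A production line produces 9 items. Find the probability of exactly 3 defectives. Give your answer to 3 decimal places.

0.112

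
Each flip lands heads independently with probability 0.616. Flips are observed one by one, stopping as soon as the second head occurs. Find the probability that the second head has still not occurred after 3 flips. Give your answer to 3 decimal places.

0.329

Needing more than 3 flips ⇔ fewer than 2 successes in the first 3. With X ~ Binomial(3, 0.616), P(Y > 3) = P(X ≤ 1).
  k=0: C(3,0)·0.616^0·0.384^3 = 0.05662
  k=1: C(3,1)·0.616^1·0.384^2 = 0.27250
P(X ≤ 1) = 0.32912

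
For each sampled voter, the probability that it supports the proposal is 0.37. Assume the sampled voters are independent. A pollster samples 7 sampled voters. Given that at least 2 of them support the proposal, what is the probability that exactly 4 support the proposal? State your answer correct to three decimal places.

0.205

X ~ Binomial(7, 0.37). Want P(X=4 | X≥2) = P(X=4) / P(X≥2).
P(X=4) = C(7,4)·0.37^4·0.63^3 = 0.16402
P(X≥2) = 1 − 0.03939 − 0.16194 = 0.79867
Ratio = 0.16402 / 0.79867 = 0.20537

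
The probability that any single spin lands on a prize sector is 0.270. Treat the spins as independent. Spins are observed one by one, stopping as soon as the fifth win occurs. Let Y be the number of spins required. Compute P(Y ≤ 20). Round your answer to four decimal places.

0.6625

Finishing within 20 spins ⇔ at least 5 successes in the first 20. With X ~ Binomial(20, 0.27), P(Y ≤ 20) = 1 − P(X ≤ 4).
  k=0: C(20,0)·0.27^0·0.73^20 = 0.001847
  k=1: C(20,1)·0.27^1·0.73^19 = 0.013662
  k=2: C(20,2)·0.27^2·0.73^18 = 0.048006
  k=3: C(20,3)·0.27^3·0.73^17 = 0.106533
  k=4: C(20,4)·0.27^4·0.73^16 = 0.167461
1 − 0.337510 = 0.662490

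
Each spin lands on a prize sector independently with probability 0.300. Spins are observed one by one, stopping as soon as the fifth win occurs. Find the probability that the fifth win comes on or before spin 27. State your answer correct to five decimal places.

Finishing within 27 spins ⇔ at least 5 successes in the first 27. With X ~ Binomial(27, 0.30), P(Y ≤ 27) = 1 − P(X ≤ 4).
  k=0: C(27,0)·0.30^0·0.70^27 = 0.0000657
  k=1: C(27,1)·0.30^1·0.70^26 = 0.0007604
  k=2: C(27,2)·0.30^2·0.70^25 = 0.0042364
  k=3: C(27,3)·0.30^3·0.70^24 = 0.0151301
  k=4: C(27,4)·0.30^4·0.70^23 = 0.0389060
1 − 0.0590987 = 0.9409013

0.94090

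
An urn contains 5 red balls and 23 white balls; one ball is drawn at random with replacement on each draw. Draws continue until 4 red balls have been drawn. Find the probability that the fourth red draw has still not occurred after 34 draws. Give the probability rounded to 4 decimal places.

0.1201

Needing more than 34 draws ⇔ fewer than 4 successes in the first 34. With X ~ Binomial(34, 0.178571), P(Y > 34) = P(X ≤ 3).
  k=0: C(34,0)·0.178571^0·0.821429^34 = 0.001246
  k=1: C(34,1)·0.178571^1·0.821429^33 = 0.009206
  k=2: C(34,2)·0.178571^2·0.821429^32 = 0.033023
  k=3: C(34,3)·0.178571^3·0.821429^31 = 0.076576
P(X ≤ 3) = 0.120051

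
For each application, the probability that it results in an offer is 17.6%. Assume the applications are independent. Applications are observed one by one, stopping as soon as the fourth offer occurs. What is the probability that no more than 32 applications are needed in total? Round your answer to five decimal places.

0.83924

Finishing within 32 applications ⇔ at least 4 successes in the first 32. With X ~ Binomial(32, 0.176), P(Y ≤ 32) = 1 − P(X ≤ 3).
  k=0: C(32,0)·0.176^0·0.824^32 = 0.0020402
  k=1: C(32,1)·0.176^1·0.824^31 = 0.0139446
  k=2: C(32,2)·0.176^2·0.824^30 = 0.0461661
  k=3: C(32,3)·0.176^3·0.824^29 = 0.0986072
1 − 0.1607582 = 0.8392418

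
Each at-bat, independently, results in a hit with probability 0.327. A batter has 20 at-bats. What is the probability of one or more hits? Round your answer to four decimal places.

P(at least one) = 1 − P(none) = 1 − (1 − 0.327)^20
= 1 − 0.000363 = 0.999637

0.9996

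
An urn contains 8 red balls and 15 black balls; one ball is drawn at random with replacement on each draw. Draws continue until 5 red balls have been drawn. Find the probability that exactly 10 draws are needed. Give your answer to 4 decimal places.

0.0757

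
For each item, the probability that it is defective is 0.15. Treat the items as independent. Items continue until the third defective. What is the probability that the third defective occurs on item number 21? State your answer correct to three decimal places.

Y = trial on which the third success occurs; negative binomial, r=3, p=0.15.
P(Y=21) = C(20,2) · p^3 · (1−p)^18
= 190 · 0.003375 · 0.053646 = 0.03440

0.034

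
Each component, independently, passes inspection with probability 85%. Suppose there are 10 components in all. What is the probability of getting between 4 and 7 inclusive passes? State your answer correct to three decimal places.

X ~ Binomial(10, 0.85); P(4 ≤ X ≤ 7) = Σ C(10,k) p^k (1−p)^(10−k) over k:
  k=4: C(10,4)·0.85^4·0.15^6 = 0.00125
  k=5: C(10,5)·0.85^5·0.15^5 = 0.00849
  k=6: C(10,6)·0.85^6·0.15^4 = 0.04010
  k=7: C(10,7)·0.85^7·0.15^3 = 0.12983
Total = 0.17967

0.180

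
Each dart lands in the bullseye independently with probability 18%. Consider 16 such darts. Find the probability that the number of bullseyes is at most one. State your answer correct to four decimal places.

0.1885

X ~ Binomial(16, 0.18); P(X ≤ 1) = Σ C(16,k) p^k (1−p)^(16−k) over k:
  k=0: C(16,0)·0.18^0·0.82^16 = 0.041785
  k=1: C(16,1)·0.18^1·0.82^15 = 0.146757
Total = 0.188543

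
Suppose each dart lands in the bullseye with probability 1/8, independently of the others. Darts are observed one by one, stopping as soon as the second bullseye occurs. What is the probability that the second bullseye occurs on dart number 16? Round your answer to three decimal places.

0.036

Y = trial on which the second success occurs; negative binomial, r=2, p=0.125.
P(Y=16) = C(15,1) · p^2 · (1−p)^14
= 15 · 0.015625 · 0.15421 = 0.03614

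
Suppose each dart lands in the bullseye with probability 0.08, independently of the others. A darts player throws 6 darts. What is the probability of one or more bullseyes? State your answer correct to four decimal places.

0.3936

P(at least one) = 1 − P(none) = 1 − (1 − 0.08)^6
= 1 − 0.606355 = 0.393645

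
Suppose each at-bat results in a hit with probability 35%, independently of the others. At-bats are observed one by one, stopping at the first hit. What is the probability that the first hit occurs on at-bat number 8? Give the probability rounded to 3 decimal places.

0.017

Geometric (trials to first success), p = 0.35.
P(Y = 8) = (1−p)^7 · p = 0.049022 · 0.35 = 0.01716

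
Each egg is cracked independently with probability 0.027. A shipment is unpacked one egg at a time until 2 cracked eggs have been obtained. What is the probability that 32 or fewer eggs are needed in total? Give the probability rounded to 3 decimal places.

Finishing within 32 eggs ⇔ at least 2 successes in the first 32. With X ~ Binomial(32, 0.027), P(Y ≤ 32) = 1 − P(X ≤ 1).
  k=0: C(32,0)·0.027^0·0.973^32 = 0.41650
  k=1: C(32,1)·0.027^1·0.973^31 = 0.36984
1 − 0.78633 = 0.21367

0.214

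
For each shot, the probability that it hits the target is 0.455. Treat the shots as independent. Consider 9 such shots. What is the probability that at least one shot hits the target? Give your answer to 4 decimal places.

0.9958

P(at least one) = 1 − P(none) = 1 − (1 − 0.455)^9
= 1 − 0.004242 = 0.995758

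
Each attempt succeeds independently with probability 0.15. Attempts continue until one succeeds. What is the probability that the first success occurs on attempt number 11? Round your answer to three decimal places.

0.030

Geometric (trials to first success), p = 0.15.
P(Y = 11) = (1−p)^10 · p = 0.19687 · 0.15 = 0.02953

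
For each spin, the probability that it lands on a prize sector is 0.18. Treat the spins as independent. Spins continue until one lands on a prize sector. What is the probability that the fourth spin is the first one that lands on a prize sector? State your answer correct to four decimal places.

Geometric (trials to first success), p = 0.18.
P(Y = 4) = (1−p)^3 · p = 0.55137 · 0.18 = 0.099246

0.0992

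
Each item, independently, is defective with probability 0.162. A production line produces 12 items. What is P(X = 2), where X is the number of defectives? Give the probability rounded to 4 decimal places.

X ~ Binomial(n=12, p=0.162).
P(X=2) = C(12,2) · p^2 · (1−p)^10
= 66 · 0.026244 · 0.17078 = 0.295811

0.2958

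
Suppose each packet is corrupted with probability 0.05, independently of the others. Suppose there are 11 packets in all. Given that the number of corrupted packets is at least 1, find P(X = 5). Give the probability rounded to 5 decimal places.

0.00025

X ~ Binomial(11, 0.05). Want P(X=5 | X≥1) = P(X=5) / P(X≥1).
P(X=5) = C(11,5)·0.05^5·0.95^6 = 0.0001061
P(X≥1) = 1 − 0.5688001 = 0.4311999
Ratio = 0.0001061 / 0.4311999 = 0.0002461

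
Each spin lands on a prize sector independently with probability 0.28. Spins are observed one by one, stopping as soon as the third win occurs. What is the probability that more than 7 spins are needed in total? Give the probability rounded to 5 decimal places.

0.69193

Needing more than 7 spins ⇔ fewer than 3 successes in the first 7. With X ~ Binomial(7, 0.28), P(Y > 7) = P(X ≤ 2).
  k=0: C(7,0)·0.28^0·0.72^7 = 0.1003061
  k=1: C(7,1)·0.28^1·0.72^6 = 0.2730556
  k=2: C(7,2)·0.28^2·0.72^5 = 0.3185648
P(X ≤ 2) = 0.6919265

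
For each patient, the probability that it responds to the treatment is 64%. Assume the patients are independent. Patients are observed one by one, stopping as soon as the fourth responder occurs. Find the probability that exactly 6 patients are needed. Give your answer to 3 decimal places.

Y = trial on which the fourth success occurs; negative binomial, r=4, p=0.64.
P(Y=6) = C(5,3) · p^4 · (1−p)^2
= 10 · 0.16777 · 0.1296 = 0.21743

0.217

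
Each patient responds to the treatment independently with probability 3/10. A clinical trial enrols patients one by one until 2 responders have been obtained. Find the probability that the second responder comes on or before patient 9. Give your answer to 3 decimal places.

Finishing within 9 patients ⇔ at least 2 successes in the first 9. With X ~ Binomial(9, 0.30), P(Y ≤ 9) = 1 − P(X ≤ 1).
  k=0: C(9,0)·0.30^0·0.70^9 = 0.04035
  k=1: C(9,1)·0.30^1·0.70^8 = 0.15565
1 − 0.19600 = 0.80400

0.804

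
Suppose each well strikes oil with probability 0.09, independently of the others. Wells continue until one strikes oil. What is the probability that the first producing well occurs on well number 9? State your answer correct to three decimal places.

0.042

Geometric (trials to first success), p = 0.09.
P(Y = 9) = (1−p)^8 · p = 0.47025 · 0.09 = 0.04232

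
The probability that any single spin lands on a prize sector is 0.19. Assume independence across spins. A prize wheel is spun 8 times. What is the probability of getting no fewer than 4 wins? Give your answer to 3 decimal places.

0.048

X ~ Binomial(8, 0.19); P(X ≥ 4) = Σ C(8,k) p^k (1−p)^(8−k) over k:
  k=4: C(8,4)·0.19^4·0.81^4 = 0.03927
  k=5: C(8,5)·0.19^5·0.81^3 = 0.00737
  k=6: C(8,6)·0.19^6·0.81^2 = 0.00086
  k=7: C(8,7)·0.19^7·0.81^1 = 0.00006
  k=8: C(8,8)·0.19^8·0.81^0 = 0.00000
Total = 0.04756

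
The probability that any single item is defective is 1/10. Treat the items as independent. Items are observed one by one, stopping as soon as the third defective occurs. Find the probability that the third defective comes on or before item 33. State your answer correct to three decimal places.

Finishing within 33 items ⇔ at least 3 successes in the first 33. With X ~ Binomial(33, 0.10), P(Y ≤ 33) = 1 − P(X ≤ 2).
  k=0: C(33,0)·0.10^0·0.90^33 = 0.03090
  k=1: C(33,1)·0.10^1·0.90^32 = 0.11331
  k=2: C(33,2)·0.10^2·0.90^31 = 0.20144
1 − 0.34566 = 0.65434

0.654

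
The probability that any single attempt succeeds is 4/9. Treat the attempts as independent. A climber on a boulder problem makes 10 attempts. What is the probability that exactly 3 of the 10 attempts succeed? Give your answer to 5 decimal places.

0.17208

X ~ Binomial(n=10, p=0.444444).
P(X=3) = C(10,3) · p^3 · (1−p)^7
= 120 · 0.087791 · 0.016334 = 0.1720783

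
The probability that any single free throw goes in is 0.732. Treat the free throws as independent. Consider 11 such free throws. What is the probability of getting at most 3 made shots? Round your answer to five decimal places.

0.00195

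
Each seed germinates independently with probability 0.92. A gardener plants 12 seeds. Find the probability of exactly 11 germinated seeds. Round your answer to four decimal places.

X ~ Binomial(n=12, p=0.92).
P(X=11) = C(12,11) · p^11 · (1−p)^1
= 12 · 0.39964 · 0.08 = 0.383652

0.3837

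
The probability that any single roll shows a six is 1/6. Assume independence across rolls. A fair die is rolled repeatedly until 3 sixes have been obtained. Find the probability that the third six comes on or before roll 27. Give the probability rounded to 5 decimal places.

0.85121

Finishing within 27 rolls ⇔ at least 3 successes in the first 27. With X ~ Binomial(27, 0.166667), P(Y ≤ 27) = 1 − P(X ≤ 2).
  k=0: C(27,0)·0.166667^0·0.833333^27 = 0.0072796
  k=1: C(27,1)·0.166667^1·0.833333^26 = 0.0393097
  k=2: C(27,2)·0.166667^2·0.833333^25 = 0.1022053
1 − 0.1487946 = 0.8512054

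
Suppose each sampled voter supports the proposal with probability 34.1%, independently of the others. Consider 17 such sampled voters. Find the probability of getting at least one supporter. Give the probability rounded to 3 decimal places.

P(at least one) = 1 − P(none) = 1 − (1 − 0.341)^17
= 1 − 0.00083 = 0.99917

0.999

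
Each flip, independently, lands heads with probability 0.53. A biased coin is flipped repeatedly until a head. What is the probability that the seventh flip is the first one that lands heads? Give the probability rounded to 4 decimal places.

0.0057

Geometric (trials to first success), p = 0.53.
P(Y = 7) = (1−p)^6 · p = 0.010779 · 0.53 = 0.005713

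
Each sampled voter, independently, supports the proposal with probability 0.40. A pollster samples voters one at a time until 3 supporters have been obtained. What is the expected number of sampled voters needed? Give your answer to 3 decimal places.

Y = total sampled voters until the third success; negative binomial with r=3, p=0.40.
E[Y] = r / p = 3 / 0.40 = 7.50000

7.500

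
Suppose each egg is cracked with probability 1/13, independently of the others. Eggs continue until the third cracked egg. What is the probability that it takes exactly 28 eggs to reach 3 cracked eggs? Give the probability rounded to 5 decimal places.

0.02160

Y = trial on which the third success occurs; negative binomial, r=3, p=0.076923.
P(Y=28) = C(27,2) · p^3 · (1−p)^25
= 351 · 0.00045517 · 0.13519 = 0.0215985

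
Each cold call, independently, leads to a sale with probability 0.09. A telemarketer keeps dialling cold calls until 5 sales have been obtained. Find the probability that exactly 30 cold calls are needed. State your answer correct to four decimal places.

0.0133

Y = trial on which the fifth success occurs; negative binomial, r=5, p=0.09.
P(Y=30) = C(29,4) · p^5 · (1−p)^25
= 23751 · 5.9049e-06 · 0.094631 = 0.013272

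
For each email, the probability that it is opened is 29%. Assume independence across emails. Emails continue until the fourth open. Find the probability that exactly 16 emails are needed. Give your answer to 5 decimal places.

0.05281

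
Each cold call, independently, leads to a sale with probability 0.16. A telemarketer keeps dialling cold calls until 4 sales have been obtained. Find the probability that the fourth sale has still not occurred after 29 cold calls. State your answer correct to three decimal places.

Needing more than 29 cold calls ⇔ fewer than 4 successes in the first 29. With X ~ Binomial(29, 0.16), P(Y > 29) = P(X ≤ 3).
  k=0: C(29,0)·0.16^0·0.84^29 = 0.00637
  k=1: C(29,1)·0.16^1·0.84^28 = 0.03518
  k=2: C(29,2)·0.16^2·0.84^27 = 0.09382
  k=3: C(29,3)·0.16^3·0.84^26 = 0.16084
P(X ≤ 3) = 0.29621

0.296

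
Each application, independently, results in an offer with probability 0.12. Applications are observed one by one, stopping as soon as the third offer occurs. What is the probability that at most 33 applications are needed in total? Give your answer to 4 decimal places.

0.7745

Finishing within 33 applications ⇔ at least 3 successes in the first 33. With X ~ Binomial(33, 0.12), P(Y ≤ 33) = 1 − P(X ≤ 2).
  k=0: C(33,0)·0.12^0·0.88^33 = 0.014721
  k=1: C(33,1)·0.12^1·0.88^32 = 0.066243
  k=2: C(33,2)·0.12^2·0.88^31 = 0.144530
1 − 0.225494 = 0.774506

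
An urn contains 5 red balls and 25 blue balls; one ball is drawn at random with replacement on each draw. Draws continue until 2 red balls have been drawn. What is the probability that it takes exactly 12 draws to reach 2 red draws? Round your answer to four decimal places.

0.0493

Y = trial on which the second success occurs; negative binomial, r=2, p=0.166667.
P(Y=12) = C(11,1) · p^2 · (1−p)^10
= 11 · 0.027778 · 0.16151 = 0.049349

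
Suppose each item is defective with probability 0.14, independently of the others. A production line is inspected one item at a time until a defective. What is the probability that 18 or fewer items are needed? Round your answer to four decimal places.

0.9338

Y = number of items to the first success; geometric, p = 0.14.
P(Y ≤ 18) = 1 − (1−p)^18 = 1 − 0.066217 = 0.933783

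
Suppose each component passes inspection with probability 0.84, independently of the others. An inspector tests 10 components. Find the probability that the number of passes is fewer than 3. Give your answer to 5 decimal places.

X ~ Binomial(10, 0.84); P(X ≤ 2) = Σ C(10,k) p^k (1−p)^(10−k) over k:
  k=0: C(10,0)·0.84^0·0.16^10 = 0.0000000
  k=1: C(10,1)·0.84^1·0.16^9 = 0.0000006
  k=2: C(10,2)·0.84^2·0.16^8 = 0.0000136
Total = 0.0000142

0.00001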